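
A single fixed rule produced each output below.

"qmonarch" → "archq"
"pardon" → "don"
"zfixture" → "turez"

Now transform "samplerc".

Each output is the input with this applied: swap the front and back halves of the string, then delete the last 3 characters.
So "samplerc" becomes "lercs".

lercs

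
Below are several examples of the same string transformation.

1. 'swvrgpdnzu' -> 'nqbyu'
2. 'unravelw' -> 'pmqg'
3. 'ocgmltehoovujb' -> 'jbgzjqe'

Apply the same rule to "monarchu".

himc

Rule — keep every other character starting from the first (positions 1st, 3rd, 5th, ...), then shift every letter 5 places backward in the alphabet (wrapping around).
For "monarchu", step one produces "mnrh"; step two turns that into "himc".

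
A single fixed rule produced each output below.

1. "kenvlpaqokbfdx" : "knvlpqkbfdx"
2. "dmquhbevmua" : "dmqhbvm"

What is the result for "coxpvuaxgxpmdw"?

Rule — remove every vowel.
For "coxpvuaxgxpmdw" the result is "cxpvxgxpmdw".

cxpvxgxpmdw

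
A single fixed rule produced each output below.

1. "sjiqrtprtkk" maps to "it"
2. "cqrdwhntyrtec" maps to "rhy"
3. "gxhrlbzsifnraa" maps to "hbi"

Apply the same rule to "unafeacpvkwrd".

In each case the input is transformed by: keep one character in every 3, starting at position 3 (positions 3rd, 6th, 9th, ...), then delete the last character.
For "unafeacpvkwrd", step one produces "aavr"; step two turns that into "aav".

aav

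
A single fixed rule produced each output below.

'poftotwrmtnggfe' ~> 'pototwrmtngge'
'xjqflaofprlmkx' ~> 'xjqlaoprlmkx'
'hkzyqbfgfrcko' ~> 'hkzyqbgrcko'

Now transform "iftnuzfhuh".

itnuzhuh

The pattern: remove every "f".
On "iftnuzfhuh" that produces "itnuzhuh".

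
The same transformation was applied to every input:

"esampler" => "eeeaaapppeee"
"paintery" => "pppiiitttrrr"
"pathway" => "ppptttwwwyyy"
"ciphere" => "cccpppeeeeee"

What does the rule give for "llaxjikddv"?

What's happening: keep every other character starting from the first (positions 1st, 3rd, 5th, ...), then repeat every character 3 times.
Starting from "llaxjikddv": after the first operation, "lajkd"; after the second, "lllaaajjjkkkddd".

lllaaajjjkkkddd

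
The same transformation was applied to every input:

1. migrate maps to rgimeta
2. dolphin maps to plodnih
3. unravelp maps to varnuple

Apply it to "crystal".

syrclat

Looking at the pairs, the operation is to move the last 3 characters to the front (rotate right by 3), then reverse the string.
For "crystal", step one produces "talcrys"; step two turns that into "syrclat".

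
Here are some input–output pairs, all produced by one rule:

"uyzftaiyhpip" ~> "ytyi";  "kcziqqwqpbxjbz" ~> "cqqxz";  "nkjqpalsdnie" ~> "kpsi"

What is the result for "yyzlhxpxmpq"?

What's happening: keep one character in every 3, starting at position 2 (positions 2nd, 5th, 8th, ...).
So "yyzlhxpxmpq" becomes "yhxq".

yhxq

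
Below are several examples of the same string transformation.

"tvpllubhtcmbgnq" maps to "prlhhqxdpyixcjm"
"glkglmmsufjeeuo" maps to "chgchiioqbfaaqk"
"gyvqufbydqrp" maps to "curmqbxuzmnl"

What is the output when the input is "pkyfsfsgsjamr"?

Each output is the input with this applied: shift every letter 4 places backward in the alphabet (wrapping around).
So "pkyfsfsgsjamr" becomes "lgubobocofwin".

lgubobocofwin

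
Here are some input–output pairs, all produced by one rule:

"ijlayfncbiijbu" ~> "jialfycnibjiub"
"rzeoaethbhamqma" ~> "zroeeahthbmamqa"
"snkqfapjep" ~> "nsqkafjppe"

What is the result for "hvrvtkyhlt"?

The rule is to swap each adjacent pair of characters (1↔2, 3↔4, ...).
Applying that to "hvrvtkyhlt" gives "vhvrkthytl".

vhvrkthytl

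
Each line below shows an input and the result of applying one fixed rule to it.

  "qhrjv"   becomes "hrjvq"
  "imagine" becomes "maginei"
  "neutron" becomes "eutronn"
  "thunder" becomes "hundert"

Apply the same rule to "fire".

The pattern: move the first character to the end.
So "fire" becomes "iref".

iref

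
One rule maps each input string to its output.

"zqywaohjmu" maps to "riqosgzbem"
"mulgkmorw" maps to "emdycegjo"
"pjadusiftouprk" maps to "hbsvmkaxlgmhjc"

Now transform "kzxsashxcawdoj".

crpkskzpusovgb

The transformation: shift every letter 8 places backward in the alphabet (wrapping around).
Doing the same to "kzxsashxcawdoj": "crpkskzpusovgb".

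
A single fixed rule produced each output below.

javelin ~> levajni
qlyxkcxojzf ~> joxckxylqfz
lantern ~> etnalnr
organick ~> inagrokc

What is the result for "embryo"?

The rule is to reverse the string, then move the first 2 characters to the end (rotate left by 2).
Working it through for "embryo": intermediate "oyrbme", final "rbmeoy".

rbmeoy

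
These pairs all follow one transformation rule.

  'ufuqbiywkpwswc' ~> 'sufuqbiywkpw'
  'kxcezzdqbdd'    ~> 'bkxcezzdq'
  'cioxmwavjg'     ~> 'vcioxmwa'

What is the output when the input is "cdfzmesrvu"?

The rule is to delete the last 2 characters, then move the last character to the front.
"cdfzmesrvu" → "cdfzmesr" → "rcdfzmes".

rcdfzmes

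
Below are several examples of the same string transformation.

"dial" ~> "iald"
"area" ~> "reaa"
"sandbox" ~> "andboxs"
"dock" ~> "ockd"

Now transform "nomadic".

What's happening: move the first character to the end.
For "nomadic" the result is "omadicn".

omadicn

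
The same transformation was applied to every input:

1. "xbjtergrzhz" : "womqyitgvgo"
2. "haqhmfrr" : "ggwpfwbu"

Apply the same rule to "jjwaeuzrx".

gmyylptjo

Looking at the pairs, the operation is to move the last 2 characters to the front (rotate right by 2), then shift every letter 11 places backward in the alphabet (wrapping around).
For "jjwaeuzrx" the result is "gmyylptjo".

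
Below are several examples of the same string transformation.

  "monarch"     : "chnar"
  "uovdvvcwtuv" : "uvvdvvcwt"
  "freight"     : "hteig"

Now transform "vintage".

The transformation: delete the first 2 characters, then move the last 2 characters to the front (rotate right by 2).
"vintage" → "ntage" → "genta".
(Check on "monarch": → "narch" → "chnar" ✓)

genta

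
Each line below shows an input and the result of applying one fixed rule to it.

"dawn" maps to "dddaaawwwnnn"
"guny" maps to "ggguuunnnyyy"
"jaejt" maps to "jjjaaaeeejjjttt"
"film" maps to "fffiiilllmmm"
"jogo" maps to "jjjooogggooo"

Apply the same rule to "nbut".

nnnbbbuuuttt

In each case the input is transformed by: repeat every character 3 times.
For "nbut" the result is "nnnbbbuuuttt".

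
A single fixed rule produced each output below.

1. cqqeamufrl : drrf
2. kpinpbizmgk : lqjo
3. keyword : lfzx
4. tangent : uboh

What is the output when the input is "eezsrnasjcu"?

What's happening: shift every letter 1 place forward in the alphabet (wrapping around), then keep only the first 4 characters.
Applying both steps to "eezsrnasjcu": "ffatsobtkdv", then "ffat".

ffat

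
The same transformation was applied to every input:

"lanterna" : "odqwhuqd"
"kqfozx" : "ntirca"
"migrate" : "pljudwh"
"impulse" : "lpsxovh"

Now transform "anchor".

dqfkru

In each case the input is transformed by: shift every letter 3 places forward in the alphabet (wrapping around).
On "anchor" that produces "dqfkru".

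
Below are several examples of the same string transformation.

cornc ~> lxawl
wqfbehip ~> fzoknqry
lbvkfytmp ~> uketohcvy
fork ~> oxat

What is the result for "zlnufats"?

The pattern: shift every letter 9 places forward in the alphabet (wrapping around).
So "zlnufats" becomes "iuwdojcb".

iuwdojcb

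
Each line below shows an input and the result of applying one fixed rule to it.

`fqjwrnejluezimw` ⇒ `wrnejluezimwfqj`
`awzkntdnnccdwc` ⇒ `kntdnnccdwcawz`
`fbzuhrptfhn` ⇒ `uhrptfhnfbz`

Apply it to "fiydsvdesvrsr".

Rule — move the first 3 characters to the end (rotate left by 3).
"fiydsvdesvrsr" → "dsvdesvrsrfiy".

dsvdesvrsrfiy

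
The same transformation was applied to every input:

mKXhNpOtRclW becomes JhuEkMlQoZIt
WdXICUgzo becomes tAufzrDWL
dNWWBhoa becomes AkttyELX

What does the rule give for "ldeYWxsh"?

In each case the input is transformed by: shift every letter 3 places backward in the alphabet (wrapping around), then flip the case of every letter.
Starting from "ldeYWxsh": after the first operation, "iabVTupe"; after the second, "IABvtUPE".

IABvtUPE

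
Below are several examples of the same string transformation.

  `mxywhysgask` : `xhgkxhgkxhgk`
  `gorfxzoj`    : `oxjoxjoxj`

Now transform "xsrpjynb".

sjbsjbsjb

Looking at the pairs, the operation is to keep one character in every 3, starting at position 2 (positions 2nd, 5th, 8th, ...), then write the whole string 3 times in a row.
Applying both steps to "xsrpjynb": "sjb", then "sjbsjbsjb".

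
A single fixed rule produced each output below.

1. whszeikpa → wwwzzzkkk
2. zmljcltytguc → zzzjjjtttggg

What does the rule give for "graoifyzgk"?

In each case the input is transformed by: keep one character in every 3, starting at position 1 (positions 1st, 4th, 7th, ...), then repeat every character 3 times.
"graoifyzgk" → "goyk" → "gggoooyyykkk".
(Check on "whszeikpa": → "wzk" → "wwwzzzkkk" ✓)

gggoooyyykkk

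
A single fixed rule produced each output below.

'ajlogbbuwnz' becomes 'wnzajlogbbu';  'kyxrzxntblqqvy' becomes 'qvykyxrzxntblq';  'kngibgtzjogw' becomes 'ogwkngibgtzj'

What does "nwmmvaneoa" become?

The pattern: move the last 3 characters to the front (rotate right by 3).
Applying that to "nwmmvaneoa" gives "eoanwmmvan".

eoanwmmvan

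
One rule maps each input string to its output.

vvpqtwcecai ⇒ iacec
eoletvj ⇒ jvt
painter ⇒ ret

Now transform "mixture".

Each output is the input with this applied: take characters alternately from the front and the back (1st, last, 2nd, 2nd-last, ...), then keep every other character starting from the second (positions 2nd, 4th, 6th, ...).
"mixture" → "eru".

eru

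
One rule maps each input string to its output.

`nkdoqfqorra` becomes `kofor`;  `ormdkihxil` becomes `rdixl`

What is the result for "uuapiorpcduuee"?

upopdue

Looking at the pairs, the operation is to keep every other character starting from the second (positions 2nd, 4th, 6th, ...).
Applying that to "uuapiorpcduuee" gives "upopdue".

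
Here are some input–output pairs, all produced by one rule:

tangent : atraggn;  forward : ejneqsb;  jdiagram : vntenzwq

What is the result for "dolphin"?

ycuvaqb

The transformation: move the first 2 characters to the end (rotate left by 2), then shift every letter 13 places forward in the alphabet (wrapping around) — i.e. ROT13.
For "dolphin", step one produces "lphindo"; step two turns that into "ycuvaqb".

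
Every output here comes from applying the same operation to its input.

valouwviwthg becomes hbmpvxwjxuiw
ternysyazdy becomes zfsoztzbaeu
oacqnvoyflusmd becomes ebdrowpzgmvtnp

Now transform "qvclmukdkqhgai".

jwdmnvlelrihbr

The pattern: shift every letter 1 place forward in the alphabet (wrapping around), then swap the first and last characters.
Doing the same to "qvclmukdkqhgai": "jwdmnvlelrihbr".
(Check on "ternysyazdy": → "ufsoztzbaez" → "zfsoztzbaeu" ✓)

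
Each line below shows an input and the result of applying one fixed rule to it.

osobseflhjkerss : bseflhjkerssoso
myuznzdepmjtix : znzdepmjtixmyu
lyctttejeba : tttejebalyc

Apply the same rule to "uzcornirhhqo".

ornirhhqouzc

In each case the input is transformed by: move the first 3 characters to the end (rotate left by 3).
Doing the same to "uzcornirhhqo": "ornirhhqouzc".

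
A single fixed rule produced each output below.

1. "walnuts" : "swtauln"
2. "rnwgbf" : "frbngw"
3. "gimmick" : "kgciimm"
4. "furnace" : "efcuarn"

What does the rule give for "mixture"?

The rule is to reverse the string, then take characters alternately from the front and the back (1st, last, 2nd, 2nd-last, ...).
For "mixture", step one produces "erutxim"; step two turns that into "emriuxt".
(Check on "gimmick": → "kcimmig" → "kgciimm" ✓)

emriuxt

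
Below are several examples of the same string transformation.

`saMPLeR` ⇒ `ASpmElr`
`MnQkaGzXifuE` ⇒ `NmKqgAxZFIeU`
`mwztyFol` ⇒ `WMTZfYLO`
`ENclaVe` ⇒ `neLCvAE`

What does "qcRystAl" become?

CQYrTSLa

The pattern: flip the case of every letter, then swap each adjacent pair of characters (1↔2, 3↔4, ...).
Starting from "qcRystAl": after the first operation, "QCrYSTaL"; after the second, "CQYrTSLa".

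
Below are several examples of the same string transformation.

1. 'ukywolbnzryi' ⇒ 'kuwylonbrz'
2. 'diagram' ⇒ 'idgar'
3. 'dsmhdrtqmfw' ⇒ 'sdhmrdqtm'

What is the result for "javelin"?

Rule — delete the last 2 characters, then swap each adjacent pair of characters (1↔2, 3↔4, ...).
Working it through for "javelin": intermediate "javel", final "ajevl".

ajevl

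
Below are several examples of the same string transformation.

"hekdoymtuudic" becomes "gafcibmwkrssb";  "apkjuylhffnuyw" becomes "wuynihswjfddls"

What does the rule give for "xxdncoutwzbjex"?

What's happening: move the last 2 characters to the front (rotate right by 2), then shift every letter 2 places backward in the alphabet (wrapping around).
On "xxdncoutwzbjex": the first step gives "exxxdncoutwzbj", and the second then gives "cvvvblamsruxzh".

cvvvblamsruxzh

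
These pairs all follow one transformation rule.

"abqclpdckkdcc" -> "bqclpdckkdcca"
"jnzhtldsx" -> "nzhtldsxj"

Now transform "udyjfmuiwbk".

dyjfmuiwbku

The transformation: move the first character to the end.
So "udyjfmuiwbk" becomes "dyjfmuiwbku".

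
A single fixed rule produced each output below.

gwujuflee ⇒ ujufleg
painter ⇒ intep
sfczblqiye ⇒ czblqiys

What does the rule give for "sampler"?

Rule — swap the first and last characters, then delete the first 2 characters.
On "sampler": the first step gives "ramples", and the second then gives "mples".

mples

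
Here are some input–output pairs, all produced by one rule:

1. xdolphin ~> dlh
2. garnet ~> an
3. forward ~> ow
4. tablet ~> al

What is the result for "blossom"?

Each output is the input with this applied: keep every other character starting from the second (positions 2nd, 4th, 6th, ...), then delete the last character.
For "blossom", step one produces "lso"; step two turns that into "ls".

ls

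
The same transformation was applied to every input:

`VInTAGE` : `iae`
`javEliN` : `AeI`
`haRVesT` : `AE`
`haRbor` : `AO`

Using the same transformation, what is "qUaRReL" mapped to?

uAE

The pattern: flip the case of every letter, then keep only the vowels.
Working it through for "qUaRReL": intermediate "QuArrEl", final "uAE".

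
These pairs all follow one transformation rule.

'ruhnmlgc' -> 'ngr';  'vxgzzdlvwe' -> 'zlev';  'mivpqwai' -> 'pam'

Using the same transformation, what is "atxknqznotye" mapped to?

The transformation: keep one character in every 3, starting at position 1 (positions 1st, 4th, 7th, ...), then move the first character to the end.
Working it through for "atxknqznotye": intermediate "akzt", final "kzta".

kzta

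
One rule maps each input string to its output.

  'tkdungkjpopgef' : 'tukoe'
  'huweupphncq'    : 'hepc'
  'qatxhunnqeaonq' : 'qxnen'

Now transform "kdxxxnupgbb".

The transformation: keep one character in every 3, starting at position 1 (positions 1st, 4th, 7th, ...).
On "kdxxxnupgbb" that produces "kxub".

kxub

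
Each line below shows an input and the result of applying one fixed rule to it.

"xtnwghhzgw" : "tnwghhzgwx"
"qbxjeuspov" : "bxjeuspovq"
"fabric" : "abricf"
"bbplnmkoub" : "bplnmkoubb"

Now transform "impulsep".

Rule — move the first character to the end.
"impulsep" → "mpulsepi".

mpulsepi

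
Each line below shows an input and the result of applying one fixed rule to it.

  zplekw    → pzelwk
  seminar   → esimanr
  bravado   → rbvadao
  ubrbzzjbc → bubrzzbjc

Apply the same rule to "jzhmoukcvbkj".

zjmhuockbvjk

What's happening: swap each adjacent pair of characters (1↔2, 3↔4, ...).
Doing the same to "jzhmoukcvbkj": "zjmhuockbvjk".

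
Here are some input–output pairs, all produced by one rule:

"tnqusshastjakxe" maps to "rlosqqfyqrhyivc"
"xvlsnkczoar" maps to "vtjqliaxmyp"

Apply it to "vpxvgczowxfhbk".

In each case the input is transformed by: shift every letter 2 places backward in the alphabet (wrapping around).
On "vpxvgczowxfhbk" that produces "tnvteaxmuvdfzi".

tnvteaxmuvdfzi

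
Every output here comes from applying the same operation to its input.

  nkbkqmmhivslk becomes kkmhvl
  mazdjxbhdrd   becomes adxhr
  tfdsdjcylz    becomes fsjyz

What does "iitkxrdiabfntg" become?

In each case the input is transformed by: keep every other character starting from the second (positions 2nd, 4th, 6th, ...).
So "iitkxrdiabfntg" becomes "ikribng".

ikribng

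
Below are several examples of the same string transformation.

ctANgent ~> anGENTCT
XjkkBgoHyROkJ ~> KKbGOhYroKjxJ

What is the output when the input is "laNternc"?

nTERNCLA

What's happening: move the first 2 characters to the end (rotate left by 2), then flip the case of every letter.
Working it through for "laNternc": intermediate "Nterncla", final "nTERNCLA".
(Check on "XjkkBgoHyROkJ": → "kkBgoHyROkJXj" → "KKbGOhYroKjxJ" ✓)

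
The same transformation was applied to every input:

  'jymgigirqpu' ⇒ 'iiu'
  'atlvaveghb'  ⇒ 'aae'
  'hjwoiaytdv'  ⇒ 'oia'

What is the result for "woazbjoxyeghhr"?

The transformation: keep only the vowels.
Applying that to "woazbjoxyeghhr" gives "oaoe".

oaoe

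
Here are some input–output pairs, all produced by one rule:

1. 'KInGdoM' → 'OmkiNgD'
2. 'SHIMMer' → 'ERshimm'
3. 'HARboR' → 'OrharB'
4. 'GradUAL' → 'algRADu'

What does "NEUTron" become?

ONneutR

The pattern: move the last 2 characters to the front (rotate right by 2), then flip the case of every letter.
"NEUTron" → "ONneutR".
(Check on "HARboR": → "oRHARb" → "OrharB" ✓)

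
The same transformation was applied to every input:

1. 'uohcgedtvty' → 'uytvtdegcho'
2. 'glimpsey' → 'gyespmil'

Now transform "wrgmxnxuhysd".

What's happening: reverse the string, then move the last character to the front.
For "wrgmxnxuhysd", step one produces "dsyhuxnxmgrw"; step two turns that into "wdsyhuxnxmgr".

wdsyhuxnxmgr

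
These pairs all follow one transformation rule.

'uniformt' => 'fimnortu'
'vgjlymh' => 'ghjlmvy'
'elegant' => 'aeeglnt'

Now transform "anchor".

achnor

The pattern: sort the characters into alphabetical order.
Applying that to "anchor" gives "achnor".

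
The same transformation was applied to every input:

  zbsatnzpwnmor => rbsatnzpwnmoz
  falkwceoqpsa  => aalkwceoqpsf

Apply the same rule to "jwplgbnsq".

The pattern: swap the first and last characters.
Doing the same to "jwplgbnsq": "qwplgbnsj".

qwplgbnsj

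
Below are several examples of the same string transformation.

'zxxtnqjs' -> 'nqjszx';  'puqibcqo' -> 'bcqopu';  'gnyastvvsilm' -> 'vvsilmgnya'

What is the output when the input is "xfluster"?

sterxf

The transformation: swap the front and back halves of the string, then delete the last 2 characters.
Applying that to "xfluster" gives "sterxf".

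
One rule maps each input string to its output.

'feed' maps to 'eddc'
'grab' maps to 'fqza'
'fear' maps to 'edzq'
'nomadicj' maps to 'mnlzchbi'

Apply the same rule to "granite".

In each case the input is transformed by: shift every letter 1 place backward in the alphabet (wrapping around).
Applying that to "granite" gives "fqzmhsd".

fqzmhsd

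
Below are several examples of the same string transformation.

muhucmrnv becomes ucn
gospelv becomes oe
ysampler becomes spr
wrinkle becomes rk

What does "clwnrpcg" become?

lrg

Looking at the pairs, the operation is to keep one character in every 3, starting at position 2 (positions 2nd, 5th, 8th, ...).
So "clwnrpcg" becomes "lrg".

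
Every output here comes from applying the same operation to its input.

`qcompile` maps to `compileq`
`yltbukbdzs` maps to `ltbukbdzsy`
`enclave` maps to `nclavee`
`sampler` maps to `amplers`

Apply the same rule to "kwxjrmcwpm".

Each output is the input with this applied: move the first character to the end.
Applying that to "kwxjrmcwpm" gives "wxjrmcwpmk".

wxjrmcwpmk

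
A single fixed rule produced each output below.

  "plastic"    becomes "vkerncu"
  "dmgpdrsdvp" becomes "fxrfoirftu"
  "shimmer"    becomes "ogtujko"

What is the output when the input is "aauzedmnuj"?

What's happening: shift every letter 2 places forward in the alphabet (wrapping around), then move the last 3 characters to the front (rotate right by 3).
So "aauzedmnuj" becomes "pwlccwbgfo".

pwlccwbgfo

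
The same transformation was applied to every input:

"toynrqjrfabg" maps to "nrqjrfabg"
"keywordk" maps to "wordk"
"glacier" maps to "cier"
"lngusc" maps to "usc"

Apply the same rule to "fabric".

ric

Each output is the input with this applied: delete the first 3 characters.
Doing the same to "fabric": "ric".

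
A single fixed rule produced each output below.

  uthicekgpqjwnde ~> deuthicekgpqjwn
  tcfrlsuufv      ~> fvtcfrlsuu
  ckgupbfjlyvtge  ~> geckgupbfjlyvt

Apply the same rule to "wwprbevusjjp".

jpwwprbevusj

Rule — move the last 2 characters to the front (rotate right by 2).
Applying that to "wwprbevusjjp" gives "jpwwprbevusj".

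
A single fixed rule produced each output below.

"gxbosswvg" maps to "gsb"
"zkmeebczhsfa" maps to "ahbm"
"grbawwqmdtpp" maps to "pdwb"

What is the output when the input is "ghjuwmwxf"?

What's happening: keep one character in every 3, starting at position 3 (positions 3rd, 6th, 9th, ...), then reverse the string.
For "ghjuwmwxf", step one produces "jmf"; step two turns that into "fmj".

fmj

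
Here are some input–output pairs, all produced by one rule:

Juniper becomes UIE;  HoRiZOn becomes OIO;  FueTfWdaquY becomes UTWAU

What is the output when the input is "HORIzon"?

Each output is the input with this applied: keep every other character starting from the second (positions 2nd, 4th, 6th, ...), then convert every letter to uppercase.
For "HORIzon", step one produces "OIo"; step two turns that into "OIO".

OIO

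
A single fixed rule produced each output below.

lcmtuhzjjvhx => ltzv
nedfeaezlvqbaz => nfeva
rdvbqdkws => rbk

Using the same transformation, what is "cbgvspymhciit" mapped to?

cvyct

What's happening: keep one character in every 3, starting at position 1 (positions 1st, 4th, 7th, ...).
Applying that to "cbgvspymhciit" gives "cvyct".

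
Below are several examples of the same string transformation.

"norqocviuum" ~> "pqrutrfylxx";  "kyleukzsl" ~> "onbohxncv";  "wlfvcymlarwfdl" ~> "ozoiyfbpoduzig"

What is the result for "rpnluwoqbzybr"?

uusqoxzrtecbe

What's happening: move the last character to the front, then shift every letter 3 places forward in the alphabet (wrapping around).
Working it through for "rpnluwoqbzybr": intermediate "rrpnluwoqbzyb", final "uusqoxzrtecbe".
(Check on "wlfvcymlarwfdl": → "lwlfvcymlarwfd" → "ozoiyfbpoduzig" ✓)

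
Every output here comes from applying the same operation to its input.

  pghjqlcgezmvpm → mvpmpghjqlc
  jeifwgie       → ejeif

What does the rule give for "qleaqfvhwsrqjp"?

rqjpqleaqfv

Rule — swap the front and back halves of the string, then delete the first 3 characters.
Applying both steps to "qleaqfvhwsrqjp": "hwsrqjpqleaqfv", then "rqjpqleaqfv".
(Check on "pghjqlcgezmvpm": → "gezmvpmpghjqlc" → "mvpmpghjqlc" ✓)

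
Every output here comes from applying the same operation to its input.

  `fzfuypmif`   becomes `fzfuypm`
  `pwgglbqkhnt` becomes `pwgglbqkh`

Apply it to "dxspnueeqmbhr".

In each case the input is transformed by: delete the last 2 characters.
Doing the same to "dxspnueeqmbhr": "dxspnueeqmb".

dxspnueeqmb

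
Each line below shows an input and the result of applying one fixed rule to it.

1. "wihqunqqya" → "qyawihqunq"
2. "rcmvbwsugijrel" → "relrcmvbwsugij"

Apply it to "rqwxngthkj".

Each output is the input with this applied: move the last 3 characters to the front (rotate right by 3).
For "rqwxngthkj" the result is "hkjrqwxngt".

hkjrqwxngt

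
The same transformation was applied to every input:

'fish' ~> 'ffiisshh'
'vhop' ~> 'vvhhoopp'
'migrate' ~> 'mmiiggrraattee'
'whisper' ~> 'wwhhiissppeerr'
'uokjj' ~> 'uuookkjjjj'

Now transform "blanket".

The pattern: double every character.
Doing the same to "blanket": "bbllaannkkeett".

bbllaannkkeett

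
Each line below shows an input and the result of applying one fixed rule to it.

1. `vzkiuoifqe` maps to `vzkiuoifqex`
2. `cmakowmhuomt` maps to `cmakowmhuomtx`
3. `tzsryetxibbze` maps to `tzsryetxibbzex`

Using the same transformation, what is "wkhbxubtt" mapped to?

In each case the input is transformed by: append "x".
On "wkhbxubtt" that produces "wkhbxubttx".

wkhbxubttx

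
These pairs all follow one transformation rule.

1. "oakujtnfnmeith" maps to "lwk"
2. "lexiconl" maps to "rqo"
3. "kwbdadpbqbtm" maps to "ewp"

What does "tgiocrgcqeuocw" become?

rfz

The transformation: shift every letter 3 places forward in the alphabet (wrapping around), then keep only the last 3 characters.
Doing the same to "tgiocrgcqeuocw": "rfz".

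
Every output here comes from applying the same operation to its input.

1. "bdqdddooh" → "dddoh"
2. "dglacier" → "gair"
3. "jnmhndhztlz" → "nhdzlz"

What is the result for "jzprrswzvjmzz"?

The rule is to swap each adjacent pair of characters (1↔2, 3↔4, ...), then keep every other character starting from the first (positions 1st, 3rd, 5th, ...).
Working it through for "jzprrswzvjmzz": intermediate "zjrpsrzwjvzmz", final "zrszjzz".

zrszjzz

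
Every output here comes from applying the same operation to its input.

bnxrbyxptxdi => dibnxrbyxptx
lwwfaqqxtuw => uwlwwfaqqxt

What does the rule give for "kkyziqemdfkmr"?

mrkkyziqemdfk

Each output is the input with this applied: move the last 2 characters to the front (rotate right by 2).
"kkyziqemdfkmr" → "mrkkyziqemdfk".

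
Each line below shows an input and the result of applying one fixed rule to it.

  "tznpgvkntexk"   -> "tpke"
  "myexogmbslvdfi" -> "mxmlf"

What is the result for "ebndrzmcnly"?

edml

The transformation: keep one character in every 3, starting at position 1 (positions 1st, 4th, 7th, ...).
For "ebndrzmcnly" the result is "edml".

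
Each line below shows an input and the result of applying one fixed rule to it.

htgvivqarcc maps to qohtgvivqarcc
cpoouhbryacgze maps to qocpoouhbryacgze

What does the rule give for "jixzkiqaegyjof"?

qojixzkiqaegyjof

The transformation: prepend "qo".
So "jixzkiqaegyjof" becomes "qojixzkiqaegyjof".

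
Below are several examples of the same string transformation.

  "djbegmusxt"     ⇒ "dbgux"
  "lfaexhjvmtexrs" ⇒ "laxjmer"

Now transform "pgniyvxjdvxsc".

The transformation: keep every other character starting from the first (positions 1st, 3rd, 5th, ...).
Doing the same to "pgniyvxjdvxsc": "pnyxdxc".

pnyxdxc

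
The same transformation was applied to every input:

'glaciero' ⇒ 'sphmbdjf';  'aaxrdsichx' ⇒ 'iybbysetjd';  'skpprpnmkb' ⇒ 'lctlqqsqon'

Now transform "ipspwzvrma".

In each case the input is transformed by: shift every letter 1 place forward in the alphabet (wrapping around), then move the last 2 characters to the front (rotate right by 2).
Applying both steps to "ipspwzvrma": "jqtqxawsnb", then "nbjqtqxaws".

nbjqtqxaws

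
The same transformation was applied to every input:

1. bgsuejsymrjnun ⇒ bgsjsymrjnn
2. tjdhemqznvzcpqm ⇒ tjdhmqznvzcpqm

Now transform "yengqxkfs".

yngqxkfs

In each case the input is transformed by: remove every vowel.
Applying that to "yengqxkfs" gives "yngqxkfs".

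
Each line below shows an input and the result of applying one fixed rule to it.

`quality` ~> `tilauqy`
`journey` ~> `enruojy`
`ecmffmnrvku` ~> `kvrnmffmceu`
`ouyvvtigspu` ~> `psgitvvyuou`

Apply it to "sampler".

Each output is the input with this applied: move the last character to the front, then reverse the string.
"sampler" → "elpmasr".

elpmasr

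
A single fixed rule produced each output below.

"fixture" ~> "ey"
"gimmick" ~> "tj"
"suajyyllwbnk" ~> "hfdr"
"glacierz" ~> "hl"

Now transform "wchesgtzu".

onb

Rule — shift every letter 7 places forward in the alphabet (wrapping around), then keep one character in every 3, starting at position 3 (positions 3rd, 6th, 9th, ...).
For "wchesgtzu" the result is "onb".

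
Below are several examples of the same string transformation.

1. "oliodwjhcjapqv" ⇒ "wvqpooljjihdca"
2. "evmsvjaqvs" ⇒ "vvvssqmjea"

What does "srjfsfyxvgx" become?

yxxvssrjgff

In each case the input is transformed by: sort the characters into reverse alphabetical order.
For "srjfsfyxvgx" the result is "yxxvssrjgff".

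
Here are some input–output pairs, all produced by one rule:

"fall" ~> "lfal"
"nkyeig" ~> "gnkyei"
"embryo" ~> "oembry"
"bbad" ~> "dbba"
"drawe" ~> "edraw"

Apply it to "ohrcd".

dohrc

Rule — move the last character to the front.
For "ohrcd" the result is "dohrc".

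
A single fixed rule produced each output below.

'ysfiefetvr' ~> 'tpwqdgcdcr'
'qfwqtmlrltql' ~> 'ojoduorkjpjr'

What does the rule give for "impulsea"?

cygknsjq

Looking at the pairs, the operation is to shift every letter 2 places backward in the alphabet (wrapping around), then move the last 2 characters to the front (rotate right by 2).
Working it through for "impulsea": intermediate "gknsjqcy", final "cygknsjq".
(Check on "ysfiefetvr": → "wqdgcdcrtp" → "tpwqdgcdcr" ✓)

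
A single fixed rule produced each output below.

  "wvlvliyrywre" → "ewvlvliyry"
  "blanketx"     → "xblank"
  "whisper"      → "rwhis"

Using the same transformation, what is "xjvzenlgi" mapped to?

ixjvzen

Looking at the pairs, the operation is to move the last character to the front, then delete the last 2 characters.
"xjvzenlgi" → "ixjvzenlg" → "ixjvzen".
(Check on "blanketx": → "xblanket" → "xblank" ✓)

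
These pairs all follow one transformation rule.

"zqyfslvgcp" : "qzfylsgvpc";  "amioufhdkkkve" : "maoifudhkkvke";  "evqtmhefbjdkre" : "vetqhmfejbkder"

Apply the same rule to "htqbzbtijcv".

thbqbzitcjv

The pattern: swap each adjacent pair of characters (1↔2, 3↔4, ...).
So "htqbzbtijcv" becomes "thbqbzitcjv".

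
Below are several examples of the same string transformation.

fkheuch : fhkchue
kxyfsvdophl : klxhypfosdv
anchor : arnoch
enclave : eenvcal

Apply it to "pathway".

Each output is the input with this applied: take characters alternately from the front and the back (1st, last, 2nd, 2nd-last, ...).
On "pathway" that produces "pyaatwh".

pyaatwh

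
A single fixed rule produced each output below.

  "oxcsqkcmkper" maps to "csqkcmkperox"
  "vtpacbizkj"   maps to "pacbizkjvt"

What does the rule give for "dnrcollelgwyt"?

rcollelgwytdn

What's happening: move the first 2 characters to the end (rotate left by 2).
For "dnrcollelgwyt" the result is "rcollelgwytdn".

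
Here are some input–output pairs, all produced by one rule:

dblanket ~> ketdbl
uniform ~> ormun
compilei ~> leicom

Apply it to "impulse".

lseim

The rule is to move the last 3 characters to the front (rotate right by 3), then delete the last 2 characters.
"impulse" → "lseimpu" → "lseim".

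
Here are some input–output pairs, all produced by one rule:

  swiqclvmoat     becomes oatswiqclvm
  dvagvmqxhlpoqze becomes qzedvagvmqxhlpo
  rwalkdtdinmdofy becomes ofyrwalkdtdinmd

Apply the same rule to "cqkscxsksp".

kspcqkscxs

The rule is to move the last 3 characters to the front (rotate right by 3).
Doing the same to "cqkscxsksp": "kspcqkscxs".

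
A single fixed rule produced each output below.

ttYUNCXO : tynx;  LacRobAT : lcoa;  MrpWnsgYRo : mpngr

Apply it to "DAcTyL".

In each case the input is transformed by: keep every other character starting from the first (positions 1st, 3rd, 5th, ...), then convert every letter to lowercase.
Applying both steps to "DAcTyL": "Dcy", then "dcy".

dcy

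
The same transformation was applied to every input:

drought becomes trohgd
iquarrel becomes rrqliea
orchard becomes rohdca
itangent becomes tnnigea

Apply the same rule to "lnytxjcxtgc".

xxttnljgcc

The pattern: sort the characters into reverse alphabetical order, then delete the first character.
Starting from "lnytxjcxtgc": after the first operation, "yxxttnljgcc"; after the second, "xxttnljgcc".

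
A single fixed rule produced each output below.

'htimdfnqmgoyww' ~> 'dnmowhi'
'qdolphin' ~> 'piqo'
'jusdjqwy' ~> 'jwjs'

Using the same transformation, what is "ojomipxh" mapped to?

Rule — move the first 3 characters to the end (rotate left by 3), then keep every other character starting from the second (positions 2nd, 4th, 6th, ...).
"ojomipxh" → "ixoo".

ixoo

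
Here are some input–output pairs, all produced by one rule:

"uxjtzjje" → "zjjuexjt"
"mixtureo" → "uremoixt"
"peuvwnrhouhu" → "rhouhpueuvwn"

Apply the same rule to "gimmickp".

Looking at the pairs, the operation is to swap the first and last characters, then swap the front and back halves of the string.
"gimmickp" → "pimmickg" → "ickgpimm".

ickgpimm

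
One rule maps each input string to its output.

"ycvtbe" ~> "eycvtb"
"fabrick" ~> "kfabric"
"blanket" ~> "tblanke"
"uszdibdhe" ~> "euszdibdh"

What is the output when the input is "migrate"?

Looking at the pairs, the operation is to move the last character to the front.
"migrate" → "emigrat".

emigrat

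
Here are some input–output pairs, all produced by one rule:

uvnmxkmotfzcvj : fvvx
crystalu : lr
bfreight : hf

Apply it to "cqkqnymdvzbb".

vbky

Each output is the input with this applied: swap the front and back halves of the string, then keep one character in every 3, starting at position 3 (positions 3rd, 6th, 9th, ...).
On "cqkqnymdvzbb": the first step gives "mdvzbbcqkqny", and the second then gives "vbky".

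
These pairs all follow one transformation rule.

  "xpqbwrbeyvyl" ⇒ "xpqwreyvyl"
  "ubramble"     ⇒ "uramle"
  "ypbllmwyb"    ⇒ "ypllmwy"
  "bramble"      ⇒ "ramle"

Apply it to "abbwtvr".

The pattern: remove every "b".
So "abbwtvr" becomes "awtvr".

awtvr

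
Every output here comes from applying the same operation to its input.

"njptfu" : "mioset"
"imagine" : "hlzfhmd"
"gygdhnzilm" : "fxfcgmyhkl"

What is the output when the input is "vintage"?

uhmszfd

Looking at the pairs, the operation is to shift every letter 1 place backward in the alphabet (wrapping around).
For "vintage" the result is "uhmszfd".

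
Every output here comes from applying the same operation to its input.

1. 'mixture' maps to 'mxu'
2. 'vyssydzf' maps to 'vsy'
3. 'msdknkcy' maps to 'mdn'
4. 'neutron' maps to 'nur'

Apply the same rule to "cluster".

cut

The pattern: delete the last 2 characters, then keep every other character starting from the first (positions 1st, 3rd, 5th, ...).
"cluster" → "clust" → "cut".
(Check on "msdknkcy": → "msdknk" → "mdn" ✓)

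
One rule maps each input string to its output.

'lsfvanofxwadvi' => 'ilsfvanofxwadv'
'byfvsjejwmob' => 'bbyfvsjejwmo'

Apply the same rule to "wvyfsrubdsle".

In each case the input is transformed by: move the last character to the front.
On "wvyfsrubdsle" that produces "ewvyfsrubdsl".

ewvyfsrubdsl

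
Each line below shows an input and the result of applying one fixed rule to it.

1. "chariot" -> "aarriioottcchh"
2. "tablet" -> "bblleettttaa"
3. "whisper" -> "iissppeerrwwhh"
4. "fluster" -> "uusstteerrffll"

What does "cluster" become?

uusstteerrccll

The rule is to move the first 2 characters to the end (rotate left by 2), then double every character.
For "cluster" the result is "uusstteerrccll".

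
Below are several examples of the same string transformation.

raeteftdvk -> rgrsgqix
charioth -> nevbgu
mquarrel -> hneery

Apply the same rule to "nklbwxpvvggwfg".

Looking at the pairs, the operation is to delete the first 2 characters, then shift every letter 13 places forward in the alphabet (wrapping around) — i.e. ROT13.
Working it through for "nklbwxpvvggwfg": intermediate "lbwxpvvggwfg", final "yojkciittjst".

yojkciittjst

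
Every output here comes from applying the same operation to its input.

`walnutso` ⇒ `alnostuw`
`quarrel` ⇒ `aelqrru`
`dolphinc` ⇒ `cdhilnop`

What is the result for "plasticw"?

Looking at the pairs, the operation is to sort the characters into alphabetical order.
So "plasticw" becomes "acilpstw".

acilpstw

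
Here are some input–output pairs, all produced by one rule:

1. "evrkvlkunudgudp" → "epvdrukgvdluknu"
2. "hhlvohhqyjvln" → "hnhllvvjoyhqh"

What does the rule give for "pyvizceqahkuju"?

puyjvuikzhcaeq

The rule is to take characters alternately from the front and the back (1st, last, 2nd, 2nd-last, ...).
On "pyvizceqahkuju" that produces "puyjvuikzhcaeq".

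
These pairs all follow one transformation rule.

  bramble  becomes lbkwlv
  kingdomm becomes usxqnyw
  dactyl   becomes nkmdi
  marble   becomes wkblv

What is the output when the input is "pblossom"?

The rule is to delete the last character, then shift every letter 10 places forward in the alphabet (wrapping around).
Starting from "pblossom": after the first operation, "pblosso"; after the second, "zlvyccy".

zlvyccy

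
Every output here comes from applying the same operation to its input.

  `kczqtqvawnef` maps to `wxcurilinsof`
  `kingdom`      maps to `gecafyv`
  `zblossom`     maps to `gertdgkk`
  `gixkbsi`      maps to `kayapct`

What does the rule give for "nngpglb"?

The pattern: move the last 2 characters to the front (rotate right by 2), then shift every letter 8 places backward in the alphabet (wrapping around).
"nngpglb" → "dtffyhy".

dtffyhy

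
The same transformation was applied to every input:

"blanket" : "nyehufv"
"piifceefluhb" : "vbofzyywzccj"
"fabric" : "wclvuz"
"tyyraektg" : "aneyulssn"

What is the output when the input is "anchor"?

In each case the input is transformed by: shift every letter 6 places backward in the alphabet (wrapping around), then reverse the string.
Applying that to "anchor" gives "libwhu".

libwhu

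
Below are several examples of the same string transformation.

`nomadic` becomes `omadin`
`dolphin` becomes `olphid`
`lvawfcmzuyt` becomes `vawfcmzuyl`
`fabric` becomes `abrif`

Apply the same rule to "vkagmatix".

Looking at the pairs, the operation is to delete the last character, then move the first character to the end.
So "vkagmatix" becomes "kagmativ".

kagmativ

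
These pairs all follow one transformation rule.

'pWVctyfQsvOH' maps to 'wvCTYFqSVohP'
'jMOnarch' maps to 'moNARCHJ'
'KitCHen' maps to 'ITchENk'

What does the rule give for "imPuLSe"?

The transformation: move the first character to the end, then flip the case of every letter.
Doing the same to "imPuLSe": "MpUlsEI".

MpUlsEI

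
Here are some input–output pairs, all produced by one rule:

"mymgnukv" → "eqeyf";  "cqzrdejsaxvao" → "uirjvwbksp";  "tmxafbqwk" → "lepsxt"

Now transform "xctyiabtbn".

The pattern: delete the last 3 characters, then shift every letter 8 places backward in the alphabet (wrapping around).
Starting from "xctyiabtbn": after the first operation, "xctyiab"; after the second, "pulqast".

pulqast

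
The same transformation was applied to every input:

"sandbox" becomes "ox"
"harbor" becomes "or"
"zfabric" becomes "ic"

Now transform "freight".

The rule is to keep only the last 2 characters.
Applying that to "freight" gives "ht".

ht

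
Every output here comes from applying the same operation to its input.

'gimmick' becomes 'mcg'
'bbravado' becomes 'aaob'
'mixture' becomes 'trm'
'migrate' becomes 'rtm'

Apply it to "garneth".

ntg

The pattern: move the first 2 characters to the end (rotate left by 2), then keep every other character starting from the second (positions 2nd, 4th, 6th, ...).
On "garneth": the first step gives "rnethga", and the second then gives "ntg".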